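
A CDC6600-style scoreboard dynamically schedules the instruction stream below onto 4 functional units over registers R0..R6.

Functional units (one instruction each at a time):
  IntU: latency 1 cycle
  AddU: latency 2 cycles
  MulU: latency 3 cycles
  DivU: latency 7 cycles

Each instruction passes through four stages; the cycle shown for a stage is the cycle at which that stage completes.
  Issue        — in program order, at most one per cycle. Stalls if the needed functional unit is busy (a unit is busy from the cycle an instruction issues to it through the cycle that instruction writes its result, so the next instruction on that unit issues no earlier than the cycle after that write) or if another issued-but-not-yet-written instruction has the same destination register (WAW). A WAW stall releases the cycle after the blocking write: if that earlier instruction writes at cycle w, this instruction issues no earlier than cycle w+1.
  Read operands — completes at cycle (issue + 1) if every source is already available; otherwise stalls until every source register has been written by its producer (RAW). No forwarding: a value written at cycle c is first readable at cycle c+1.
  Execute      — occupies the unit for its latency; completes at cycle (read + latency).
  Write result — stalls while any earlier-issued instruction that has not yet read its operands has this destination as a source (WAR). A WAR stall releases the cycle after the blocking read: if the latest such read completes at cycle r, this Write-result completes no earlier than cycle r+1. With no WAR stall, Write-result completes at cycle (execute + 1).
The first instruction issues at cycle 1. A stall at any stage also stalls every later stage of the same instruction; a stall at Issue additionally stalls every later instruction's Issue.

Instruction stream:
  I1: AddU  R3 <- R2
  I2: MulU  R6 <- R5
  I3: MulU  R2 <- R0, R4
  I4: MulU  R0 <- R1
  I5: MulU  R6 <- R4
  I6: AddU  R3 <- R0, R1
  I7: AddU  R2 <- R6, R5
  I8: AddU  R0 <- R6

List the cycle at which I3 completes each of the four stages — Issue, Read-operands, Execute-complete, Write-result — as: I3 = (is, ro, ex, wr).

I3 = (8, 9, 12, 13)

t=1  I1→AddU
t=2  I1 RO; I2→MulU
t=3  I2 RO
t=4  I1 EX
t=5  I1 WR R3
t=6  I2 EX
t=7  I2 WR R6
t=8  I3→MulU
t=9  I3 RO
t=12  I3 EX
t=13  I3 WR R2
t=14  I4→MulU
t=15  I4 RO
t=18  I4 EX
t=19  I4 WR R0
t=20  I5→MulU
t=21  I5 RO; I6→AddU
t=22  I6 RO
t=24  I5 EX; I6 EX
t=25  I5 WR R6; I6 WR R3
t=26  I7→AddU
t=27  I7 RO
t=29  I7 EX
t=30  I7 WR R2
t=31  I8→AddU
t=32  I8 RO
t=34  I8 EX
t=35  I8 WR R0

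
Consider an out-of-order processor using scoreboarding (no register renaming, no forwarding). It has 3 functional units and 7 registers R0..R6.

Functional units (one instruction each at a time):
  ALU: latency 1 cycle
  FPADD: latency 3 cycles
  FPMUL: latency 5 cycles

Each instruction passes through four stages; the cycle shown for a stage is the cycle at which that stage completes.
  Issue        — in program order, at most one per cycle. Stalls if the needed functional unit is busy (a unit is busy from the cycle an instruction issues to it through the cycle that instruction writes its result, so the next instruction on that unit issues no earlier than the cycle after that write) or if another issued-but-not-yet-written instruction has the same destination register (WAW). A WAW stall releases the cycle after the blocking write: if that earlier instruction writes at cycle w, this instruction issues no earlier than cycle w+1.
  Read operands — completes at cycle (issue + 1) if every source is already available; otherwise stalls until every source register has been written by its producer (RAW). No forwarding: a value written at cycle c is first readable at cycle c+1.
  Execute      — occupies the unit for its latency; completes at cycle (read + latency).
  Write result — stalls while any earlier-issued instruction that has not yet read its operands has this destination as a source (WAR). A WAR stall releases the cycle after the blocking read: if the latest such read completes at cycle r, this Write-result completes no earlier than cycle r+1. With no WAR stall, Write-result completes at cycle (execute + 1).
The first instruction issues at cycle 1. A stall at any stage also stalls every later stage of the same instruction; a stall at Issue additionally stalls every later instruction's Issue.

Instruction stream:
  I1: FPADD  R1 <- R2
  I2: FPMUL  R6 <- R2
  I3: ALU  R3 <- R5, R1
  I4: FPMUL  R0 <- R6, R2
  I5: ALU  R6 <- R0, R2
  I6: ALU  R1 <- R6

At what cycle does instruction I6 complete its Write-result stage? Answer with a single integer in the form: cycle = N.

1) issue 1, read 2, done 5, write 6
2) issue 2, read 3, done 8, write 9
3) issue 3, read 7, done 8, write 9  <RAW R1: wait I1 write@6>
4) issue 10, read 11, done 16, write 17  <struct: FPMUL busy until I2 writes@9>
5) issue 11, read 18, done 19, write 20  <RAW R0: wait I4 write@17>
6) issue 21, read 22, done 23, write 24  <struct: ALU busy until I5 writes@20>

cycle = 24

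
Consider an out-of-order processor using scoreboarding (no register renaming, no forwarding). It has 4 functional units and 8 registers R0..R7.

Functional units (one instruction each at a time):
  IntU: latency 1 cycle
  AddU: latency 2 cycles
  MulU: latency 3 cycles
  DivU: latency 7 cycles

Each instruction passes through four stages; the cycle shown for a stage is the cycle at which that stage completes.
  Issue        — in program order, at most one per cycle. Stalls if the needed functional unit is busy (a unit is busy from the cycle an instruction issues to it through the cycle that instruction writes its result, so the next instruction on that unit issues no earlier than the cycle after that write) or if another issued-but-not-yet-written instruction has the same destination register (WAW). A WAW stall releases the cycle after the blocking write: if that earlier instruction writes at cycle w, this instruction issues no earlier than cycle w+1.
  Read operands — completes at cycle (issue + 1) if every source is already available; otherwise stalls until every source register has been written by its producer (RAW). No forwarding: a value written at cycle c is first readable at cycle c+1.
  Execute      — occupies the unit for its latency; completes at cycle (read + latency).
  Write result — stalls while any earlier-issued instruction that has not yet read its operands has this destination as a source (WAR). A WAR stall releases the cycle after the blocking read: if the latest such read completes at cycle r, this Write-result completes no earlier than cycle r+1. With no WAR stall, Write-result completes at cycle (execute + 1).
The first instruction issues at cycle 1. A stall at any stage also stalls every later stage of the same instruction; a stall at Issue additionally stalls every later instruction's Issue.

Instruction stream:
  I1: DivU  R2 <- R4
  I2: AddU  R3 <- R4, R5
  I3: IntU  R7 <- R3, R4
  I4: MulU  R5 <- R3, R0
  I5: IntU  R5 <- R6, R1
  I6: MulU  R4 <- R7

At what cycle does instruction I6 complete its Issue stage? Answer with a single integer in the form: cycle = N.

cycle = 13

I1  is:1  ro:2  ex:9  wr:10
I2  is:2  ro:3  ex:5  wr:6
I3  is:3  ro:7  ex:8  wr:9  — RAW R3: wait I2 write@6
I4  is:4  ro:7  ex:10  wr:11  — RAW R3: wait I2 write@6
I5  is:12  ro:13  ex:14  wr:15  — WAW R5: wait I4 write@11
I6  is:13  ro:14  ex:17  wr:18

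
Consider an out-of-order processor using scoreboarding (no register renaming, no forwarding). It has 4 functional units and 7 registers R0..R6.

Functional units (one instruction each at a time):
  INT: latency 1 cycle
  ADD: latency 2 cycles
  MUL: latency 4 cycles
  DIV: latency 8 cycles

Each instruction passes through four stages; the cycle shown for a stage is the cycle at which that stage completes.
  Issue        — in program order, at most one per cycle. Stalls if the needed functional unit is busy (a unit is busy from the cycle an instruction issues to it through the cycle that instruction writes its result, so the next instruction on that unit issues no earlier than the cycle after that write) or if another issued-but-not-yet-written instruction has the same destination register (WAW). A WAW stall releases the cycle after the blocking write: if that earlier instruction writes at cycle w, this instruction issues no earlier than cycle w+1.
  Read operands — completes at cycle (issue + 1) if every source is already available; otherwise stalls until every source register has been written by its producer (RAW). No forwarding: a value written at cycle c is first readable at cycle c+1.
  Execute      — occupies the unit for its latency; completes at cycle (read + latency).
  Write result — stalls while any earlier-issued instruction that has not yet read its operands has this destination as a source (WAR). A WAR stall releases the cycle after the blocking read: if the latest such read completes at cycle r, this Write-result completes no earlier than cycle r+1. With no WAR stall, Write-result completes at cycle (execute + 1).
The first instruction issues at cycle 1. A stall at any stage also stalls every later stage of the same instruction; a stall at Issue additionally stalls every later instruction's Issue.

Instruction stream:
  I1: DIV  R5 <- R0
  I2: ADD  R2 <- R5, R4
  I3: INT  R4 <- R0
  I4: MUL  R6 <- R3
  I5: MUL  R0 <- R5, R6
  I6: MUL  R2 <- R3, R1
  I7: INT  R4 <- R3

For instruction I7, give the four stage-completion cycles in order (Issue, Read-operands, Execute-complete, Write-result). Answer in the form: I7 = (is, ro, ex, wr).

I7 = (19, 20, 21, 22)

I1 -> (1, 2, 10, 11)
I2 -> (2, 12, 14, 15)  // RAW R5: wait I1 write@11
I3 -> (3, 4, 5, 13)  // WAR R4: wait I2 read@12
I4 -> (4, 5, 9, 10)
I5 -> (11, 12, 16, 17)  // struct: MUL busy until I4 writes@10
I6 -> (18, 19, 23, 24)  // struct: MUL busy until I5 writes@17
I7 -> (19, 20, 21, 22)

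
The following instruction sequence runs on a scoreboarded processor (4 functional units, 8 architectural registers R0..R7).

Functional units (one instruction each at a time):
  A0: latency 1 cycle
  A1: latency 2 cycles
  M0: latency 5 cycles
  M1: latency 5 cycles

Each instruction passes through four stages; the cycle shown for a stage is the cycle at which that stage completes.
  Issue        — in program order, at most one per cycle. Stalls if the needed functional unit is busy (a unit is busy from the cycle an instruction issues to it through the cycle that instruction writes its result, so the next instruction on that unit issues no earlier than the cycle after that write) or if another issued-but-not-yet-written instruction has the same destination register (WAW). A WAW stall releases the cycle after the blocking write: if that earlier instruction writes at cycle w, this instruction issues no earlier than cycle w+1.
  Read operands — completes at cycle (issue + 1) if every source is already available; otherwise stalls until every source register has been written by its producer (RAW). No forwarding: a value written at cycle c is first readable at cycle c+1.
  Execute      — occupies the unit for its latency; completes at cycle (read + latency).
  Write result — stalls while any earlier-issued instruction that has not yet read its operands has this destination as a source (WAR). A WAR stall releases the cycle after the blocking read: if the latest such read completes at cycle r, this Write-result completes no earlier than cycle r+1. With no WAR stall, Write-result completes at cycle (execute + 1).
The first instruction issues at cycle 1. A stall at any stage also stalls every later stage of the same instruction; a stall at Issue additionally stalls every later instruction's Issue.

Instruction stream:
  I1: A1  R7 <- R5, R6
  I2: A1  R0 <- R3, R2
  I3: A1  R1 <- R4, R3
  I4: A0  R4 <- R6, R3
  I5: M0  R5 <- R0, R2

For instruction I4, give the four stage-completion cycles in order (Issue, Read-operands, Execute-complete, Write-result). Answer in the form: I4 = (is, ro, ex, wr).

I4 = (12, 13, 14, 15)

I1  is:1  ro:2  ex:4  wr:5
I2  is:6  ro:7  ex:9  wr:10  — struct: A1 busy until I1 writes@5
I3  is:11  ro:12  ex:14  wr:15  — struct: A1 busy until I2 writes@10
I4  is:12  ro:13  ex:14  wr:15
I5  is:13  ro:14  ex:19  wr:20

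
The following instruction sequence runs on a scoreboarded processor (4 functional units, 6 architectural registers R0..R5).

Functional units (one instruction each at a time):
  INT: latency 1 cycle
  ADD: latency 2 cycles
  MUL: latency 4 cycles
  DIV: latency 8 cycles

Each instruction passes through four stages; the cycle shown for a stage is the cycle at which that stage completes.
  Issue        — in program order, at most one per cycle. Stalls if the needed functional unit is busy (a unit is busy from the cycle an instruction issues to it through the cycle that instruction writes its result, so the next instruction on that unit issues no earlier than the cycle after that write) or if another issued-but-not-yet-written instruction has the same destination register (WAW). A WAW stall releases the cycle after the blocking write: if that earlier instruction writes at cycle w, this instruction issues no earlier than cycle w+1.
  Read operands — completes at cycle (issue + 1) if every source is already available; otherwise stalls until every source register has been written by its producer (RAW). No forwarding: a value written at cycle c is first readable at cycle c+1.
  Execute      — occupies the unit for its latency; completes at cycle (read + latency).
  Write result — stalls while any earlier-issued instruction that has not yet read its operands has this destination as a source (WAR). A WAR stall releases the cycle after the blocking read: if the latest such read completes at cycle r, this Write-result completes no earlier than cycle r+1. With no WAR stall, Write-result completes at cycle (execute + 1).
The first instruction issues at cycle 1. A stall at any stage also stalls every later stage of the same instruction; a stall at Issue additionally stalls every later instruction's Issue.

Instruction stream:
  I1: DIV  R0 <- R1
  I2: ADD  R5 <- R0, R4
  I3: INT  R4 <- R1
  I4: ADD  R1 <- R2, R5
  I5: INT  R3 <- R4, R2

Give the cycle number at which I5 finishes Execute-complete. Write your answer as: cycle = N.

cycle = 19

cycle 1: issue I1 (DIV)
cycle 2: I1 read-ops | issue I2 (ADD)
cycle 3: issue I3 (INT)
cycle 4: I3 read-ops
cycle 5: I3 finished on INT
cycle 10: I1 finished on DIV
cycle 11: I1→R0
cycle 12: I2 read-ops
cycle 13: I3→R4
cycle 14: I2 finished on ADD
cycle 15: I2→R5
cycle 16: issue I4 (ADD)
cycle 17: I4 read-ops | issue I5 (INT)
cycle 18: I5 read-ops
cycle 19: I4 finished on ADD | I5 finished on INT
cycle 20: I4→R1 | I5→R3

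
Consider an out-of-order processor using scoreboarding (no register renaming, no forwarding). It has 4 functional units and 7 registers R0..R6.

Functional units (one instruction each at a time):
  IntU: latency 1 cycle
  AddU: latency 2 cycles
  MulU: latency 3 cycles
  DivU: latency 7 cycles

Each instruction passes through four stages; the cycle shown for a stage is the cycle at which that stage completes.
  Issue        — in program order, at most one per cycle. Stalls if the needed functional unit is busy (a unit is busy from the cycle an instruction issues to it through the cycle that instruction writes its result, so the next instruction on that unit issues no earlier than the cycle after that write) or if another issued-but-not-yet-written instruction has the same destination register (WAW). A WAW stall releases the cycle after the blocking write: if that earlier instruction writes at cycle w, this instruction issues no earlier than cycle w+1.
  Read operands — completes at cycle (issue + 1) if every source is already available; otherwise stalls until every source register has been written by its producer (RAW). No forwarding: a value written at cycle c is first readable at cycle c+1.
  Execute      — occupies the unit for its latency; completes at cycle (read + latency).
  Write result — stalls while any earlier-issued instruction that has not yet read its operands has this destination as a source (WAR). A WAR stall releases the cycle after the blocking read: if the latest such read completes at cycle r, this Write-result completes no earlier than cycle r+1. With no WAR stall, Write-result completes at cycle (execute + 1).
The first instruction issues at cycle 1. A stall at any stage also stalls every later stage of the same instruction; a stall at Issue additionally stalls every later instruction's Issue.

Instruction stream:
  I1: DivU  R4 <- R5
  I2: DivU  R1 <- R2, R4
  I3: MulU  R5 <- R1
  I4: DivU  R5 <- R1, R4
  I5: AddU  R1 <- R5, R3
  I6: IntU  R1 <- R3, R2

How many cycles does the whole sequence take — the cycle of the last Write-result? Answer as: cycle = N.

cycle = 43

I1 -> (1, 2, 9, 10)
I2 -> (11, 12, 19, 20)  // struct: DivU busy until I1 writes@10
I3 -> (12, 21, 24, 25)  // RAW R1: wait I2 write@20
I4 -> (26, 27, 34, 35)  // WAW R5: wait I3 write@25
I5 -> (27, 36, 38, 39)  // RAW R5: wait I4 write@35
I6 -> (40, 41, 42, 43)  // WAW R1: wait I5 write@39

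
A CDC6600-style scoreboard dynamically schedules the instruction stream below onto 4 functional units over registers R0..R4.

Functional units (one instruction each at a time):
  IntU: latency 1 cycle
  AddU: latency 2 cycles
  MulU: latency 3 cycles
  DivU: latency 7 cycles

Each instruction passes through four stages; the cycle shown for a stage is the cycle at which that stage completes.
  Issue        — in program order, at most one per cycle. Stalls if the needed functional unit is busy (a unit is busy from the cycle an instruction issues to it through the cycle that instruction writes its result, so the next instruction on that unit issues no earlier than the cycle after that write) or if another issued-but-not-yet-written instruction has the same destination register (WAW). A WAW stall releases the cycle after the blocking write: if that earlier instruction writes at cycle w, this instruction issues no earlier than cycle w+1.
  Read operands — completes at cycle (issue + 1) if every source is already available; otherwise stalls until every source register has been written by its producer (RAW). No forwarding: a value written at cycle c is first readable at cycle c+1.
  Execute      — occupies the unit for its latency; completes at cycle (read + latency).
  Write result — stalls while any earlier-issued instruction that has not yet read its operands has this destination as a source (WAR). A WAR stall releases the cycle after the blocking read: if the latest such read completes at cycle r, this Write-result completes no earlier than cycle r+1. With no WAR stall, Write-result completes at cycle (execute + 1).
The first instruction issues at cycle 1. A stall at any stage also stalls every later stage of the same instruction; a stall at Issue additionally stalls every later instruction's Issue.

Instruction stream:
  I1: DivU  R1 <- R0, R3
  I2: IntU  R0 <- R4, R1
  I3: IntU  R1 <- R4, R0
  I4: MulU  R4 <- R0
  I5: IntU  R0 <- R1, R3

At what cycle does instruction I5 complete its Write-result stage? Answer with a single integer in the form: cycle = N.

cycle = 21

[1] I1 issues→DivU
[2] I1 reads · I2 issues→IntU
[9] I1 exec-done
[10] I1 writes R1
[11] I2 reads
[12] I2 exec-done
[13] I2 writes R0
[14] I3 issues→IntU
[15] I3 reads · I4 issues→MulU
[16] I3 exec-done · I4 reads
[17] I3 writes R1
[18] I5 issues→IntU
[19] I4 exec-done · I5 reads
[20] I4 writes R4 · I5 exec-done
[21] I5 writes R0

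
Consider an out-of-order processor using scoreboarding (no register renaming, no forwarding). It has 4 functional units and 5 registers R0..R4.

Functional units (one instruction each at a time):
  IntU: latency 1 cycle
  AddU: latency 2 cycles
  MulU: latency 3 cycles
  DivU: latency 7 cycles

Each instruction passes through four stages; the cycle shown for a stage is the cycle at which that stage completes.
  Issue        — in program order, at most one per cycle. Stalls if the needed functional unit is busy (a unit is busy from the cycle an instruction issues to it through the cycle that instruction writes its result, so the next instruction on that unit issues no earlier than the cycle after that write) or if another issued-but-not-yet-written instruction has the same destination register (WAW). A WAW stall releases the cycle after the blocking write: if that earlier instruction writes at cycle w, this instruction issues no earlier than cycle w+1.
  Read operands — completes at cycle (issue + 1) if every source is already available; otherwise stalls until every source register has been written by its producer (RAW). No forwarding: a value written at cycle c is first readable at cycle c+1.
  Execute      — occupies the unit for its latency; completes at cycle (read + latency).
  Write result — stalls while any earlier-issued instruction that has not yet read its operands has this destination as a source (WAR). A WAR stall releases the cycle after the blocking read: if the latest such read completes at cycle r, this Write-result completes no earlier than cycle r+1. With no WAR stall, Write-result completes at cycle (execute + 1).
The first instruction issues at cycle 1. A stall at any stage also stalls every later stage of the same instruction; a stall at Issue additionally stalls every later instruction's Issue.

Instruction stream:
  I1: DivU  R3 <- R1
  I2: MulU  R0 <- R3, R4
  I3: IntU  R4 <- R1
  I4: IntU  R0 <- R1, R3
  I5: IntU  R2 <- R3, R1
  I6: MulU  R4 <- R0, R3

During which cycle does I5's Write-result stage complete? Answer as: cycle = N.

1) issue 1, read 2, done 9, write 10
2) issue 2, read 11, done 14, write 15  <RAW R3: wait I1 write@10>
3) issue 3, read 4, done 5, write 12  <WAR R4: wait I2 read@11>
4) issue 16, read 17, done 18, write 19  <WAW R0: wait I2 write@15>
5) issue 20, read 21, done 22, write 23  <struct: IntU busy until I4 writes@19>
6) issue 21, read 22, done 25, write 26

cycle = 23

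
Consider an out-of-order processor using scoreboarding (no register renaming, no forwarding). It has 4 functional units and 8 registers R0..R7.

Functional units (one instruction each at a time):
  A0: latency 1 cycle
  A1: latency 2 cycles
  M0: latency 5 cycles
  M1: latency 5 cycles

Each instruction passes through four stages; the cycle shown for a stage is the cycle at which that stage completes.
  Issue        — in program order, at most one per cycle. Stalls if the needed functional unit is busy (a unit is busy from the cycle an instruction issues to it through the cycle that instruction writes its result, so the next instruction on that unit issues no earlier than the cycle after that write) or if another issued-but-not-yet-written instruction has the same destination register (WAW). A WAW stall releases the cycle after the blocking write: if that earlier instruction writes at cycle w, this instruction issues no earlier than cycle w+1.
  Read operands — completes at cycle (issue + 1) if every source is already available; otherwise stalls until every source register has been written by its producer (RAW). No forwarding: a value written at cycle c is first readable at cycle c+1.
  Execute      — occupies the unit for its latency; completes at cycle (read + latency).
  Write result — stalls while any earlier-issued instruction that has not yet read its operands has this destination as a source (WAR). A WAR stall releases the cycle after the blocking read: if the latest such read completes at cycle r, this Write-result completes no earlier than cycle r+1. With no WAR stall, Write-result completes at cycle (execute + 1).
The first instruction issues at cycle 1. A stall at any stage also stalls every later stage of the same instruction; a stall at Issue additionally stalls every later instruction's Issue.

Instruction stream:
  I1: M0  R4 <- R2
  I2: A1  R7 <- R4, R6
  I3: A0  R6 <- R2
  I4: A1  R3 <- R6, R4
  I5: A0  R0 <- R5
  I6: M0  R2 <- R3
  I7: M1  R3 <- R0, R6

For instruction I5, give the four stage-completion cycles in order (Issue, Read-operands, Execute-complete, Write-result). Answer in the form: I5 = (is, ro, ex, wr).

I5 = (14, 15, 16, 17)

I1 -> (1, 2, 7, 8)
I2 -> (2, 9, 11, 12)  // RAW R4: wait I1 write@8
I3 -> (3, 4, 5, 10)  // WAR R6: wait I2 read@9
I4 -> (13, 14, 16, 17)  // struct: A1 busy until I2 writes@12
I5 -> (14, 15, 16, 17)
I6 -> (15, 18, 23, 24)  // RAW R3: wait I4 write@17
I7 -> (18, 19, 24, 25)  // WAW R3: wait I4 write@17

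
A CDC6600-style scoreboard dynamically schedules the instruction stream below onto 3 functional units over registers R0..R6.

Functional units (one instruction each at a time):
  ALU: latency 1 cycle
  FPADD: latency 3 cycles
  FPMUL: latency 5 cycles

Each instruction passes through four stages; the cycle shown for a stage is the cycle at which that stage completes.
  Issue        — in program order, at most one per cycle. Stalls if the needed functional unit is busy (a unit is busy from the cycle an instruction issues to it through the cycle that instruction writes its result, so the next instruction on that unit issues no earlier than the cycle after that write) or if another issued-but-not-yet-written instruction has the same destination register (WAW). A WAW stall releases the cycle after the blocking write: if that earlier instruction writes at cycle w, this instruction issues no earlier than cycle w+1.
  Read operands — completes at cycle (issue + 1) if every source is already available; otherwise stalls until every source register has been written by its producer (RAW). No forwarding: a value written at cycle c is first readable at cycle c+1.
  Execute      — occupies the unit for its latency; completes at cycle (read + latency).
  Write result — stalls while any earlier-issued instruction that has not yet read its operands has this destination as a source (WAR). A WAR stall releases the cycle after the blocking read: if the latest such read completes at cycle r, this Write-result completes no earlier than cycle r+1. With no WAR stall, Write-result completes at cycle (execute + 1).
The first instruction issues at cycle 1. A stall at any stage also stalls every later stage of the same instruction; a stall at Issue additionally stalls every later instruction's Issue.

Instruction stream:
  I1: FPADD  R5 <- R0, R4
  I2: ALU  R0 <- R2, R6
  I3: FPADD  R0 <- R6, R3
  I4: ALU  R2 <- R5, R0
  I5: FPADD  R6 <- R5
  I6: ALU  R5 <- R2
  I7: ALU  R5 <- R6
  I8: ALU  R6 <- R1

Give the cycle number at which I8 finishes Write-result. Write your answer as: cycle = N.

cycle = 27

I1  is:1  ro:2  ex:5  wr:6
I2  is:2  ro:3  ex:4  wr:5
I3  is:7  ro:8  ex:11  wr:12  — struct: FPADD busy until I1 writes@6
I4  is:8  ro:13  ex:14  wr:15  — RAW R0: wait I3 write@12
I5  is:13  ro:14  ex:17  wr:18  — struct: FPADD busy until I3 writes@12
I6  is:16  ro:17  ex:18  wr:19  — struct: ALU busy until I4 writes@15
I7  is:20  ro:21  ex:22  wr:23  — struct: ALU busy until I6 writes@19
I8  is:24  ro:25  ex:26  wr:27  — struct: ALU busy until I7 writes@23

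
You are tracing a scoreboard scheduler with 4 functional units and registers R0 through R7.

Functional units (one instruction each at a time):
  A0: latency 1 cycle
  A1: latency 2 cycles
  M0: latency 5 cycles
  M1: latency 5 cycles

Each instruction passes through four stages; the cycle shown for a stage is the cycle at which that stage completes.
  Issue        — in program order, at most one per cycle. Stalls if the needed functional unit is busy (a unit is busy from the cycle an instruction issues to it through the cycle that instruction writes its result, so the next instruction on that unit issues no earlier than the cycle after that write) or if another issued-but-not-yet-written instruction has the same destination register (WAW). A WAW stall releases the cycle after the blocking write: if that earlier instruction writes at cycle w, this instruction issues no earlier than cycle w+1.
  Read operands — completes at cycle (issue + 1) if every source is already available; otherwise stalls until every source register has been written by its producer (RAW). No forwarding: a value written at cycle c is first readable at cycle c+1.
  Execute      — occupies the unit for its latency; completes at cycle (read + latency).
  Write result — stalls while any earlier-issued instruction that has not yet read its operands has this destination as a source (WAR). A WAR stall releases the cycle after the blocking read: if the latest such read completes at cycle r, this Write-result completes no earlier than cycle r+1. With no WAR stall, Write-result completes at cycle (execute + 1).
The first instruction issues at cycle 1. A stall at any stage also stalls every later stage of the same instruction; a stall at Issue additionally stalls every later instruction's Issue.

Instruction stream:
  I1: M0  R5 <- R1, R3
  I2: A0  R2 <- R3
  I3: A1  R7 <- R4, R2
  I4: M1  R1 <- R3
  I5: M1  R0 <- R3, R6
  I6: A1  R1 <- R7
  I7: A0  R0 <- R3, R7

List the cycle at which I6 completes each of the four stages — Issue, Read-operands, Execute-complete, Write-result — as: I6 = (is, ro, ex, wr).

I1 -> (1, 2, 7, 8)
I2 -> (2, 3, 4, 5)
I3 -> (3, 6, 8, 9)  // RAW R2: wait I2 write@5
I4 -> (4, 5, 10, 11)
I5 -> (12, 13, 18, 19)  // struct: M1 busy until I4 writes@11
I6 -> (13, 14, 16, 17)
I7 -> (20, 21, 22, 23)  // WAW R0: wait I5 write@19

I6 = (13, 14, 16, 17)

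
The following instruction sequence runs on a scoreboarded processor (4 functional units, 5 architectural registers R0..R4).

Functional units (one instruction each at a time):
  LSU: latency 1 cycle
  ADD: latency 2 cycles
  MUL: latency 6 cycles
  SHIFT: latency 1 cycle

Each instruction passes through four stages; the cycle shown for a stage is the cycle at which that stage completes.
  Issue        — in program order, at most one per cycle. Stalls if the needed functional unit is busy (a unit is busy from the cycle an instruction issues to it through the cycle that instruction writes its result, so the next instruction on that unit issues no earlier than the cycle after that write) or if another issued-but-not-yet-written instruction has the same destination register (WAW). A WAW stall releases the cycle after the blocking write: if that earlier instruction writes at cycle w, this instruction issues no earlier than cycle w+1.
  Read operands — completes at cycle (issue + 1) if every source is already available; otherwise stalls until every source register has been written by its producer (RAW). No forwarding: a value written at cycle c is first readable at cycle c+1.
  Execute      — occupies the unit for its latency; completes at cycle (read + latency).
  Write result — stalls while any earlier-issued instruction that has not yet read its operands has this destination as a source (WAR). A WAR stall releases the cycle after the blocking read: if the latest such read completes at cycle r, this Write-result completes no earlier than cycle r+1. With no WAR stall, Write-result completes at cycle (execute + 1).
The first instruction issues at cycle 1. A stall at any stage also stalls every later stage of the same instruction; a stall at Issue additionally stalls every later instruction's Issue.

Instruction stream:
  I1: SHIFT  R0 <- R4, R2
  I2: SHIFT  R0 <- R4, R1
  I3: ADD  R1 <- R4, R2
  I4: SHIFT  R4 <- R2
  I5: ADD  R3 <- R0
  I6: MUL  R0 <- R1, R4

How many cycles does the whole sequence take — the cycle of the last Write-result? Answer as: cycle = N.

cycle = 20

  I1 | 1 | 2 | 3 | 4
  I2 | 5 | 6 | 7 | 8   struct: SHIFT busy until I1 writes@4
  I3 | 6 | 7 | 9 | 10
  I4 | 9 | 10 | 11 | 12   struct: SHIFT busy until I2 writes@8
  I5 | 11 | 12 | 14 | 15   struct: ADD busy until I3 writes@10
  I6 | 12 | 13 | 19 | 20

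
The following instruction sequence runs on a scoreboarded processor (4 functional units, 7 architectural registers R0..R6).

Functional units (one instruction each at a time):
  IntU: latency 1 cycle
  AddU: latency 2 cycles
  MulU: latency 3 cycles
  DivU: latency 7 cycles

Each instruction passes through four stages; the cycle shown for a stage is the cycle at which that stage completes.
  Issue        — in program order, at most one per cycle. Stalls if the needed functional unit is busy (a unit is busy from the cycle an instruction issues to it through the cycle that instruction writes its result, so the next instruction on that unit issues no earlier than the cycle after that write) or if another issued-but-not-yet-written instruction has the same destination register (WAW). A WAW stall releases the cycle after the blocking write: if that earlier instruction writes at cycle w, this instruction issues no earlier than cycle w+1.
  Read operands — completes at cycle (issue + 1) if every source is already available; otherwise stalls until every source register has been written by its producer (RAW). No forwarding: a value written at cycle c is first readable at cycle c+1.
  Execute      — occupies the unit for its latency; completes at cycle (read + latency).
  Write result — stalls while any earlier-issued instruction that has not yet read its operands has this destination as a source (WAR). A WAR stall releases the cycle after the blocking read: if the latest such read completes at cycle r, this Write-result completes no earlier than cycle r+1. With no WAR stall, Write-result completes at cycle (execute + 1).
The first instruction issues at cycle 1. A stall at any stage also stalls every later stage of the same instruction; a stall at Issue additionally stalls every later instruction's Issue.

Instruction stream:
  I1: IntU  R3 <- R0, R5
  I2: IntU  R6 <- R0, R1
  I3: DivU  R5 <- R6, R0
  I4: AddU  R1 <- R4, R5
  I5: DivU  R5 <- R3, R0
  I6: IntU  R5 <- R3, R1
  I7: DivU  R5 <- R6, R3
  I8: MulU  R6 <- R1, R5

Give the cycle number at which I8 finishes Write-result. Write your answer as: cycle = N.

cycle = 46

t=1  I1 dispatched to IntU
t=2  I1 operands ready
t=3  I1 complete
t=4  R3←I1
t=5  I2 dispatched to IntU
t=6  I2 operands ready; I3 dispatched to DivU
t=7  I2 complete; I4 dispatched to AddU
t=8  R6←I2
t=9  I3 operands ready
t=16  I3 complete
t=17  R5←I3
t=18  I4 operands ready; I5 dispatched to DivU
t=19  I5 operands ready
t=20  I4 complete
t=21  R1←I4
t=26  I5 complete
t=27  R5←I5
t=28  I6 dispatched to IntU
t=29  I6 operands ready
t=30  I6 complete
t=31  R5←I6
t=32  I7 dispatched to DivU
t=33  I7 operands ready; I8 dispatched to MulU
t=40  I7 complete
t=41  R5←I7
t=42  I8 operands ready
t=45  I8 complete
t=46  R6←I8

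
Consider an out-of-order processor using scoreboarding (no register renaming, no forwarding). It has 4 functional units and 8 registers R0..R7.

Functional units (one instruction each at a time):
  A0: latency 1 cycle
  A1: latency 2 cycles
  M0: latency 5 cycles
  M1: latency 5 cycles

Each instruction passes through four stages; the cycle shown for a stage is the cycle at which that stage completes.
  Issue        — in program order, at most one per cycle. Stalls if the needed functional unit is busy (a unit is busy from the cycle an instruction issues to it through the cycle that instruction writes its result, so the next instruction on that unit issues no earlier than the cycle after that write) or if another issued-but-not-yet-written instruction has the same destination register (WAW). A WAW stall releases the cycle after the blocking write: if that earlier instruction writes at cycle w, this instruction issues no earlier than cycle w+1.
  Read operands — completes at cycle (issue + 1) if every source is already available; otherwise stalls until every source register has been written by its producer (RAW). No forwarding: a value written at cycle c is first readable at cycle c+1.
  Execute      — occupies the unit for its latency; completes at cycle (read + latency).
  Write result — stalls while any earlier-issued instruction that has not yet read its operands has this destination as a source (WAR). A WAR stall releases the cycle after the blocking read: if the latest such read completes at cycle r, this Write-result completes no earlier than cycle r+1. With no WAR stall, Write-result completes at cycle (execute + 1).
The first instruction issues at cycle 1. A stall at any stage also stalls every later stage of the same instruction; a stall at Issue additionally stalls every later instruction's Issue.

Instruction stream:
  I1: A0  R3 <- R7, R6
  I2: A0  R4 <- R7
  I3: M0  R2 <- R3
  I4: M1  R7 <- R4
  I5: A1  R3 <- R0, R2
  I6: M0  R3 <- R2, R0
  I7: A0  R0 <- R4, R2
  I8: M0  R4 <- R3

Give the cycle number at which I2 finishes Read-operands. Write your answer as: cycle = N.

I1: IS=1 RO=2 EX=3 WR=4
I2: IS=5 RO=6 EX=7 WR=8  [struct: A0 busy until I1 writes@4]
I3: IS=6 RO=7 EX=12 WR=13
I4: IS=7 RO=9 EX=14 WR=15  [RAW R4: wait I2 write@8]
I5: IS=8 RO=14 EX=16 WR=17  [RAW R2: wait I3 write@13]
I6: IS=18 RO=19 EX=24 WR=25  [WAW R3: wait I5 write@17]
I7: IS=19 RO=20 EX=21 WR=22
I8: IS=26 RO=27 EX=32 WR=33  [struct: M0 busy until I6 writes@25]

cycle = 6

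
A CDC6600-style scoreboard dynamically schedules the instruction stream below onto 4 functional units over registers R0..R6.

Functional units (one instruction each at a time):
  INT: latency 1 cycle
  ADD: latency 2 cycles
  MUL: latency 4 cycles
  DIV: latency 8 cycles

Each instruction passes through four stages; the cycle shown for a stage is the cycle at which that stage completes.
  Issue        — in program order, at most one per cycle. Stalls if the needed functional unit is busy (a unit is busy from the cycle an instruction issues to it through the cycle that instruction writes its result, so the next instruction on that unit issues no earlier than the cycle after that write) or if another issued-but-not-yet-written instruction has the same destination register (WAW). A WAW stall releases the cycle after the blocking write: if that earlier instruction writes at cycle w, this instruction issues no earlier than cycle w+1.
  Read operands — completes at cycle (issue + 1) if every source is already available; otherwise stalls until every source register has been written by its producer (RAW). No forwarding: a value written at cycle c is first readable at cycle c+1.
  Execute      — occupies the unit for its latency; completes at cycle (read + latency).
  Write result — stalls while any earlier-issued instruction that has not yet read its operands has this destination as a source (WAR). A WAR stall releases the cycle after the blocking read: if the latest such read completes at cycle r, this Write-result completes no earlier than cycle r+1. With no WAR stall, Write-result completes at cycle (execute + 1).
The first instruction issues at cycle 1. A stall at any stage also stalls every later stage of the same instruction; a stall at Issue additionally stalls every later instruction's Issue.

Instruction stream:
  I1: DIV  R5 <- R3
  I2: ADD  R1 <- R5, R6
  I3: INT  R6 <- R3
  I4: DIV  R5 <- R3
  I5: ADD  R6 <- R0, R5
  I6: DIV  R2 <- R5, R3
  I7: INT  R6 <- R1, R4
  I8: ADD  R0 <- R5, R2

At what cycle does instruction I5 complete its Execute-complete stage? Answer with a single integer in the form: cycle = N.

[1] issue I1 (DIV)
[2] I1 read-ops, issue I2 (ADD)
[3] issue I3 (INT)
[4] I3 read-ops
[5] I3 finished on INT
[10] I1 finished on DIV
[11] I1→R5
[12] I2 read-ops, issue I4 (DIV)
[13] I3→R6, I4 read-ops
[14] I2 finished on ADD
[15] I2→R1
[16] issue I5 (ADD)
[21] I4 finished on DIV
[22] I4→R5
[23] I5 read-ops, issue I6 (DIV)
[24] I6 read-ops
[25] I5 finished on ADD
[26] I5→R6
[27] issue I7 (INT)
[28] I7 read-ops, issue I8 (ADD)
[29] I7 finished on INT
[30] I7→R6
[32] I6 finished on DIV
[33] I6→R2
[34] I8 read-ops
[36] I8 finished on ADD
[37] I8→R0

cycle = 25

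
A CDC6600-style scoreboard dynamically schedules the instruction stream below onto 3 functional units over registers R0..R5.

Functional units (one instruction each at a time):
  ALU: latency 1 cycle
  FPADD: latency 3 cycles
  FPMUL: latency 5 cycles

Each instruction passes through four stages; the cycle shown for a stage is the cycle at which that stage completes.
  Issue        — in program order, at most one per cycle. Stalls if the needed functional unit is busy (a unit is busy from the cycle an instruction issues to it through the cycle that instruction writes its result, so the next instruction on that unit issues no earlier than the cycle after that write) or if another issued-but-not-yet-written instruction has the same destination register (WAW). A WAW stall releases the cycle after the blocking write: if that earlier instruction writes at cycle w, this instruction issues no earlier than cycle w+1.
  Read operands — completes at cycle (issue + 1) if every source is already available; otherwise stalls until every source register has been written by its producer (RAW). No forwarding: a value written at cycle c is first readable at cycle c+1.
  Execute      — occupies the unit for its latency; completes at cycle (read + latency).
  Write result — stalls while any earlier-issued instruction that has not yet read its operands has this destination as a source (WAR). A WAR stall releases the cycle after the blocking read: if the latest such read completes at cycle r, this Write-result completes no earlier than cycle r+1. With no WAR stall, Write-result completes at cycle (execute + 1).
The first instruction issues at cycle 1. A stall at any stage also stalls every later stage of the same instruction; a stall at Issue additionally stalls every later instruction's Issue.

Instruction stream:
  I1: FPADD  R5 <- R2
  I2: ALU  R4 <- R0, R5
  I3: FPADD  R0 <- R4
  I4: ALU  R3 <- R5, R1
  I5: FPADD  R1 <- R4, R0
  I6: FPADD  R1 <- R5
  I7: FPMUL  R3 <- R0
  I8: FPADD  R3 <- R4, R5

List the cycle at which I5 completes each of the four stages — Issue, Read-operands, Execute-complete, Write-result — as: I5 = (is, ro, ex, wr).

I5 = (15, 16, 19, 20)

I1  is:1  ro:2  ex:5  wr:6
I2  is:2  ro:7  ex:8  wr:9  — RAW R5: wait I1 write@6
I3  is:7  ro:10  ex:13  wr:14  — struct: FPADD busy until I1 writes@6, RAW R4: wait I2 write@9
I4  is:10  ro:11  ex:12  wr:13  — struct: ALU busy until I2 writes@9
I5  is:15  ro:16  ex:19  wr:20  — struct: FPADD busy until I3 writes@14
I6  is:21  ro:22  ex:25  wr:26  — struct: FPADD busy until I5 writes@20
I7  is:22  ro:23  ex:28  wr:29
I8  is:30  ro:31  ex:34  wr:35  — WAW R3: wait I7 write@29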